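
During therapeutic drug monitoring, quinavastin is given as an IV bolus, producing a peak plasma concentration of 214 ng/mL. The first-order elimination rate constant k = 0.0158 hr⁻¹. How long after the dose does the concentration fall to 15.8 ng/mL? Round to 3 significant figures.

C(t) = C₀ e^(−kt)  ⇒  t = ln(C₀/C) / k
t = ln(214/15.8) / 0.01580 = 2.606 / 0.01580 ≈ 165 hours

165 hours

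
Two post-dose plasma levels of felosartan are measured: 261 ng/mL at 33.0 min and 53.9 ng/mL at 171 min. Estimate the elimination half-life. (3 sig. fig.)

k = ln(C₁/C₂) / (t₂ − t₁) = ln(261/53.9) / (171 − 33.0)
  = 1.577 / 138.0 = 0.01143 min⁻¹
t½ = ln 2 / k = ln 2 / 0.01143 ≈ 60.6 minutes

60.6 minutes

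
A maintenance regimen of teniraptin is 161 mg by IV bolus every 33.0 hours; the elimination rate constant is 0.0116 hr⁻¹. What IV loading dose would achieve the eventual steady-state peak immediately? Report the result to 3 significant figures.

506 mg

Accumulation ratio R = 1 / (1 − e^(−kτ)) = 1 / (1 − e^(−0.01160×33.0)) = 1 / (1 − 0.6819) = 3.144
Loading dose = maintenance dose × R = 161 × 3.144 ≈ 506 mg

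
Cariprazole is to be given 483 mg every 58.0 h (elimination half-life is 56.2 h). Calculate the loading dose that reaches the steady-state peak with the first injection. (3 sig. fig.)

945 mg

k = ln 2 / 56.2 = 0.01233 h⁻¹
Accumulation ratio R = 1 / (1 − e^(−kτ)) = 1 / (1 − e^(−0.01233×58.0)) = 1 / (1 − 0.4890) = 1.957
Loading dose = maintenance dose × R = 483 × 1.957 ≈ 945 mg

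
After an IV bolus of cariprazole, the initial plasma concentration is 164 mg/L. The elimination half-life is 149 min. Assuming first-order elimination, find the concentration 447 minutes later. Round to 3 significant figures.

20.5 mg/L

k = ln 2 / 149 = 0.004652 min⁻¹
447 min is 3.000 half-lives, so C = 164 × (1/2)^3.000 = 164 × 0.1250 ≈ 20.5 mg/L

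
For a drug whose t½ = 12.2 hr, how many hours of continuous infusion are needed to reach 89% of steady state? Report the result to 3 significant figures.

38.8 hours

k = ln 2 / 12.2 = 0.05682 hr⁻¹
f = 1 − e^(−kt)  ⇒  t = −ln(1 − f) / k
t = −ln(1 − 0.89) / 0.05682 = 2.207 / 0.05682 ≈ 38.8 hours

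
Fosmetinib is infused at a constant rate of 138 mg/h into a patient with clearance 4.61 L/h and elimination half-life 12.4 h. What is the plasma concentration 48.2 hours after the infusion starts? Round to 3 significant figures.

27.9 mg/L

Css = rate / CL = 138 / 4.61 = 29.93 mg/L
k = ln 2 / 12.4 = 0.05590 h⁻¹
C(t) = Css (1 − e^(−kt)) = 29.93 × (1 − e^(−2.694)) = 29.93 × 0.9324 ≈ 27.9 mg/L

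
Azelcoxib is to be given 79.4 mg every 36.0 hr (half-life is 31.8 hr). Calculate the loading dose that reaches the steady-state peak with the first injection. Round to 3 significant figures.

146 mg

k = ln 2 / 31.8 = 0.02180 hr⁻¹
Accumulation ratio R = 1 / (1 − e^(−kτ)) = 1 / (1 − e^(−0.02180×36.0)) = 1 / (1 − 0.4563) = 1.839
Loading dose = maintenance dose × R = 79.4 × 1.839 ≈ 146 mg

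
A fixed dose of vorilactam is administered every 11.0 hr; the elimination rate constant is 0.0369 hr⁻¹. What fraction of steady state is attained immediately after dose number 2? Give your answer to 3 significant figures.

f_n = 1 − e^(−nkτ) = 1 − e^(−2 × 0.03690 × 11.0) = 1 − e^(−0.8118) = 1 − 0.4441 ≈ 0.556

0.556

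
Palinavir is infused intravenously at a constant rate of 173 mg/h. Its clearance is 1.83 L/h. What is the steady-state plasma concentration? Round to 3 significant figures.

Css = infusion rate / CL = 173 / 1.83 ≈ 94.5 mg/L

94.5 mg/L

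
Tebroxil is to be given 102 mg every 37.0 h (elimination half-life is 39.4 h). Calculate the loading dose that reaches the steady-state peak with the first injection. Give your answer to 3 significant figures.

213 mg

k = ln 2 / 39.4 = 0.01759 h⁻¹
Accumulation ratio R = 1 / (1 − e^(−kτ)) = 1 / (1 − e^(−0.01759×37.0)) = 1 / (1 − 0.5216) = 2.090
Loading dose = maintenance dose × R = 102 × 2.090 ≈ 213 mg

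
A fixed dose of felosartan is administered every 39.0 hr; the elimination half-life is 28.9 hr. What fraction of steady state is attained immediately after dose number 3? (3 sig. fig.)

0.940

k = ln 2 / 28.9 = 0.02398 hr⁻¹
f_n = 1 − e^(−nkτ) = 1 − e^(−3 × 0.02398 × 39.0) = 1 − e^(−2.806) = 1 − 0.06044 ≈ 0.940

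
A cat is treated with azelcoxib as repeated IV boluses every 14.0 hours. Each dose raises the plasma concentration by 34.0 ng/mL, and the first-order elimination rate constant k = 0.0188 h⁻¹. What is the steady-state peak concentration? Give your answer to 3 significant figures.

Fraction remaining after one interval: e^(−kτ) = e^(−0.01880 × 14.0) = 0.7686
R = 1 / (1 − 0.7686) = 4.321
Css,max = 34.0 × 4.321 ≈ 147 ng/mL

147 ng/mL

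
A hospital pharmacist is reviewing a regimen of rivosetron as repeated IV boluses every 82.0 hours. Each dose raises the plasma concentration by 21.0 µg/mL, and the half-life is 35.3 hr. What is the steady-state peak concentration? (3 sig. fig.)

26.2 µg/mL

k = ln 2 / 35.3 = 0.01964 hr⁻¹
Fraction remaining after one interval: e^(−kτ) = e^(−0.01964 × 82.0) = 0.1999
R = 1 / (1 − 0.1999) = 1.250
Css,max = 21.0 × 1.250 ≈ 26.2 µg/mL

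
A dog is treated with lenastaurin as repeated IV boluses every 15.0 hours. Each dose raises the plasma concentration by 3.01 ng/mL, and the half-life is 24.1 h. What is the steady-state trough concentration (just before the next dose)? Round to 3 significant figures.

5.58 ng/mL

k = ln 2 / 24.1 = 0.02876 h⁻¹
Fraction remaining after one interval: e^(−kτ) = e^(−0.02876 × 15.0) = 0.6496
R = 1 / (1 − 0.6496) = 2.854
Css,max = 3.01 × 2.854 = 8.590 ng/mL
Css,min = Css,max × e^(−kτ) = 8.590 × 0.6496 ≈ 5.58 ng/mL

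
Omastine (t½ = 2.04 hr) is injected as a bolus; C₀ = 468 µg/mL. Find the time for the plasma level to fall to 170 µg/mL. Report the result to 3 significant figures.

k = ln 2 / 2.04 = 0.3398 hr⁻¹
C(t) = C₀ e^(−kt)  ⇒  t = ln(C₀/C) / k
t = ln(468/170) / 0.3398 = 1.013 / 0.3398 ≈ 2.98 hours

2.98 hours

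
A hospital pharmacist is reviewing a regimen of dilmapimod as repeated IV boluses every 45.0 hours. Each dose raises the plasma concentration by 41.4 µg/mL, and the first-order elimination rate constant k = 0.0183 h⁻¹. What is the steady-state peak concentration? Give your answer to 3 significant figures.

73.8 µg/mL

Fraction remaining after one interval: e^(−kτ) = e^(−0.01830 × 45.0) = 0.4389
R = 1 / (1 − 0.4389) = 1.782
Css,max = 41.4 × 1.782 ≈ 73.8 µg/mL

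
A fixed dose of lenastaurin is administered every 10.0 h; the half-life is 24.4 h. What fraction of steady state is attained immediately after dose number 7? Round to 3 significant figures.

k = ln 2 / 24.4 = 0.02841 h⁻¹
f_n = 1 − e^(−nkτ) = 1 − e^(−7 × 0.02841 × 10.0) = 1 − e^(−1.989) = 1 − 0.1369 ≈ 0.863

0.863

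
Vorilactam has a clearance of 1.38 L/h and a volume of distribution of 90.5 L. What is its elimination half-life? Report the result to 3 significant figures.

45.5 hours

k = CL / V = 1.38 / 90.5 = 0.01525 h⁻¹
t½ = ln 2 / k = ln 2 / 0.01525 ≈ 45.5 hours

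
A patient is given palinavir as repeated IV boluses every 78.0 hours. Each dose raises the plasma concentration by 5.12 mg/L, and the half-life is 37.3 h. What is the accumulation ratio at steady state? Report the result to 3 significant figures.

k = ln 2 / 37.3 = 0.01858 h⁻¹
Fraction remaining after one interval: e^(−kτ) = e^(−0.01858 × 78.0) = 0.2347
R = 1 / (1 − 0.2347) = 1 / 0.7653 ≈ 1.31

1.31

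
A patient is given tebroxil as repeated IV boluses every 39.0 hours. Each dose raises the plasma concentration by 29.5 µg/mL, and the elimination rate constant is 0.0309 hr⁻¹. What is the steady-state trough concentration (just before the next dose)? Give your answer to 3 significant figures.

12.6 µg/mL

Fraction remaining after one interval: e^(−kτ) = e^(−0.03090 × 39.0) = 0.2997
R = 1 / (1 − 0.2997) = 1.428
Css,max = 29.5 × 1.428 = 42.12 µg/mL
Css,min = Css,max × e^(−kτ) = 42.12 × 0.2997 ≈ 12.6 µg/mL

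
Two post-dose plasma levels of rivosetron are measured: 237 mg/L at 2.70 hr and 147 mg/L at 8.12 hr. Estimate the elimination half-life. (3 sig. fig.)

7.87 hours

k = ln(C₁/C₂) / (t₂ − t₁) = ln(237/147) / (8.12 − 2.70)
  = 0.4776 / 5.420 = 0.08812 hr⁻¹
t½ = ln 2 / k = ln 2 / 0.08812 ≈ 7.87 hours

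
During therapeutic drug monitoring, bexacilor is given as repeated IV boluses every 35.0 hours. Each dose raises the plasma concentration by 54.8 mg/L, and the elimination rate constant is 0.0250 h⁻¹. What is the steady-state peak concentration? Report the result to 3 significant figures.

94.0 mg/L

Fraction remaining after one interval: e^(−kτ) = e^(−0.02500 × 35.0) = 0.4169
R = 1 / (1 − 0.4169) = 1.715
Css,max = 54.8 × 1.715 ≈ 94.0 mg/L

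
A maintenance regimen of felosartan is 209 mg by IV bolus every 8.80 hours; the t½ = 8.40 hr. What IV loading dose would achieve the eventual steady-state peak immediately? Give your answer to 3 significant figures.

405 mg

k = ln 2 / 8.40 = 0.08252 hr⁻¹
Accumulation ratio R = 1 / (1 − e^(−kτ)) = 1 / (1 − e^(−0.08252×8.80)) = 1 / (1 − 0.4838) = 1.937
Loading dose = maintenance dose × R = 209 × 1.937 ≈ 405 mg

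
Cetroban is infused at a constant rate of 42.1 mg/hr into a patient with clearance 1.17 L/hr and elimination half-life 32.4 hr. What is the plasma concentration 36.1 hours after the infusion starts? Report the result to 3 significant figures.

Css = rate / CL = 42.1 / 1.17 = 35.98 µg/mL
k = ln 2 / 32.4 = 0.02139 hr⁻¹
C(t) = Css (1 − e^(−kt)) = 35.98 × (1 − e^(−0.7723)) = 35.98 × 0.5381 ≈ 19.4 µg/mL

19.4 µg/mL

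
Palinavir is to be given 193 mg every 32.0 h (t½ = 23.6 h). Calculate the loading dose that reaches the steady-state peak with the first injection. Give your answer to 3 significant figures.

317 mg

k = ln 2 / 23.6 = 0.02937 h⁻¹
Accumulation ratio R = 1 / (1 − e^(−kτ)) = 1 / (1 − e^(−0.02937×32.0)) = 1 / (1 − 0.3907) = 1.641
Loading dose = maintenance dose × R = 193 × 1.641 ≈ 317 mg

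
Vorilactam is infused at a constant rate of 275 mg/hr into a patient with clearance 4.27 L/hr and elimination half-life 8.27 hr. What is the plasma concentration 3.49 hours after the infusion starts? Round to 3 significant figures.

Css = rate / CL = 275 / 4.27 = 64.40 mg/L
k = ln 2 / 8.27 = 0.08381 hr⁻¹
C(t) = Css (1 − e^(−kt)) = 64.40 × (1 − e^(−0.2925)) = 64.40 × 0.2536 ≈ 16.3 mg/L

16.3 mg/L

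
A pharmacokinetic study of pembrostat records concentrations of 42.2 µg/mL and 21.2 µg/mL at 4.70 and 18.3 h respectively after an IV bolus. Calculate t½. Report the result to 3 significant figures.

13.7 hours

k = ln(C₁/C₂) / (t₂ − t₁) = ln(42.2/21.2) / (18.3 − 4.70)
  = 0.6884 / 13.60 = 0.05062 h⁻¹
t½ = ln 2 / k = ln 2 / 0.05062 ≈ 13.7 hours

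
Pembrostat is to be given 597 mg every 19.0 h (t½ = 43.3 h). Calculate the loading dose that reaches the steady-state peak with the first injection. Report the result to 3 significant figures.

2280 mg

k = ln 2 / 43.3 = 0.01601 h⁻¹
Accumulation ratio R = 1 / (1 − e^(−kτ)) = 1 / (1 − e^(−0.01601×19.0)) = 1 / (1 − 0.7377) = 3.813
Loading dose = maintenance dose × R = 597 × 3.813 ≈ 2280 mg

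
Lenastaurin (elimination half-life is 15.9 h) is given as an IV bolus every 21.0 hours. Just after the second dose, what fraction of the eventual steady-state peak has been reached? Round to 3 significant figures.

0.840

k = ln 2 / 15.9 = 0.04359 h⁻¹
f_n = 1 − e^(−nkτ) = 1 − e^(−2 × 0.04359 × 21.0) = 1 − e^(−1.831) = 1 − 0.1603 ≈ 0.840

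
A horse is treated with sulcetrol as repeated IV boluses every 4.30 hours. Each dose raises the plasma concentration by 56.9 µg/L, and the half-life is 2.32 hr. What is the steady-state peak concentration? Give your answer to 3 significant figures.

78.7 µg/L

k = ln 2 / 2.32 = 0.2988 hr⁻¹
Fraction remaining after one interval: e^(−kτ) = e^(−0.2988 × 4.30) = 0.2767
R = 1 / (1 − 0.2767) = 1.383
Css,max = 56.9 × 1.383 ≈ 78.7 µg/L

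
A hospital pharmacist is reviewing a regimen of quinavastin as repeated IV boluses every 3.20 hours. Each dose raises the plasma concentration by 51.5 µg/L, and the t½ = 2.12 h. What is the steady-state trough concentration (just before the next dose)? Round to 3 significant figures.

k = ln 2 / 2.12 = 0.3270 h⁻¹
Fraction remaining after one interval: e^(−kτ) = e^(−0.3270 × 3.20) = 0.3512
R = 1 / (1 − 0.3512) = 1.541
Css,max = 51.5 × 1.541 = 79.38 µg/L
Css,min = Css,max × e^(−kτ) = 79.38 × 0.3512 ≈ 27.9 µg/L

27.9 µg/L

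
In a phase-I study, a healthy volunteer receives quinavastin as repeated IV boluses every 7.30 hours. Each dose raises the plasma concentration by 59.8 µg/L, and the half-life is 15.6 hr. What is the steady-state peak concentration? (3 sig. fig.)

216 µg/L

k = ln 2 / 15.6 = 0.04443 hr⁻¹
Fraction remaining after one interval: e^(−kτ) = e^(−0.04443 × 7.30) = 0.7230
R = 1 / (1 − 0.7230) = 3.610
Css,max = 59.8 × 3.610 ≈ 216 µg/L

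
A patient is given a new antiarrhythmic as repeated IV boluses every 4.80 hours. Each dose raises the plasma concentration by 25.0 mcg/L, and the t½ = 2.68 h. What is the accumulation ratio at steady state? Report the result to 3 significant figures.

k = ln 2 / 2.68 = 0.2586 h⁻¹
Fraction remaining after one interval: e^(−kτ) = e^(−0.2586 × 4.80) = 0.2890
R = 1 / (1 − 0.2890) = 1 / 0.7110 ≈ 1.41

1.41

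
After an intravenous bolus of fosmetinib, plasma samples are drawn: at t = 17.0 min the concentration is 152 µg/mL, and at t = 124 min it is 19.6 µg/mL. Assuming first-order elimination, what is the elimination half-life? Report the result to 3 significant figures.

k = ln(C₁/C₂) / (t₂ − t₁) = ln(152/19.6) / (124 − 17.0)
  = 2.048 / 107.0 = 0.01914 min⁻¹
t½ = ln 2 / k = ln 2 / 0.01914 ≈ 36.2 minutes

36.2 minutes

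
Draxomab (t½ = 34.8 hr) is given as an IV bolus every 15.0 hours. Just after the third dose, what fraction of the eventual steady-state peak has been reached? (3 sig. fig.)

k = ln 2 / 34.8 = 0.01992 hr⁻¹
f_n = 1 − e^(−nkτ) = 1 − e^(−3 × 0.01992 × 15.0) = 1 − e^(−0.8963) = 1 − 0.4081 ≈ 0.592

0.592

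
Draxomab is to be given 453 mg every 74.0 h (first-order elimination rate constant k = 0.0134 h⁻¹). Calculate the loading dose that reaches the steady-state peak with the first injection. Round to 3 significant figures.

Accumulation ratio R = 1 / (1 − e^(−kτ)) = 1 / (1 − e^(−0.01340×74.0)) = 1 / (1 − 0.3710) = 1.590
Loading dose = maintenance dose × R = 453 × 1.590 ≈ 720 mg

720 mg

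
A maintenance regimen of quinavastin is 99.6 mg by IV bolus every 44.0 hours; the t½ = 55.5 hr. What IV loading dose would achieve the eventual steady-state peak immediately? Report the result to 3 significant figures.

236 mg

k = ln 2 / 55.5 = 0.01249 hr⁻¹
Accumulation ratio R = 1 / (1 − e^(−kτ)) = 1 / (1 − e^(−0.01249×44.0)) = 1 / (1 − 0.5772) = 2.365
Loading dose = maintenance dose × R = 99.6 × 2.365 ≈ 236 mg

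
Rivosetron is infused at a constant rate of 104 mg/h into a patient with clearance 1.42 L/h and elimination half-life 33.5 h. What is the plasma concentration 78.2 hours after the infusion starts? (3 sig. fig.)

Css = rate / CL = 104 / 1.42 = 73.24 mg/L
k = ln 2 / 33.5 = 0.02069 h⁻¹
C(t) = Css (1 − e^(−kt)) = 73.24 × (1 − e^(−1.618)) = 73.24 × 0.8017 ≈ 58.7 mg/L

58.7 mg/L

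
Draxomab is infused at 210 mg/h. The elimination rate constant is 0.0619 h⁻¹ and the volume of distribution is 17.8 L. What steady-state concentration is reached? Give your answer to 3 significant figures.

CL = k · V = 0.0619 × 17.8 = 1.102 L/h
Css = rate / CL = 210 / 1.102 ≈ 191 µg/mL

191 µg/mL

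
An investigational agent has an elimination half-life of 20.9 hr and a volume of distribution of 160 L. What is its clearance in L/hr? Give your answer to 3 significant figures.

k = ln 2 / t½ = ln 2 / 20.9 = 0.03316 hr⁻¹
CL = k · V = 0.03316 × 160 ≈ 5.31 L/hr

5.31 L/hr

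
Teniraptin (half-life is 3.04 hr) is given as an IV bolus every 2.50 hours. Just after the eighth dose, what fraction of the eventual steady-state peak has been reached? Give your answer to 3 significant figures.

0.990

k = ln 2 / 3.04 = 0.2280 hr⁻¹
f_n = 1 − e^(−nkτ) = 1 − e^(−8 × 0.2280 × 2.50) = 1 − e^(−4.560) = 1 − 0.01046 ≈ 0.990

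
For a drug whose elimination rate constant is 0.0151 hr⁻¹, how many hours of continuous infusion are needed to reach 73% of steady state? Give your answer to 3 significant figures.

f = 1 − e^(−kt)  ⇒  t = −ln(1 − f) / k
t = −ln(1 − 0.73) / 0.01510 = 1.309 / 0.01510 ≈ 86.7 hours

86.7 hours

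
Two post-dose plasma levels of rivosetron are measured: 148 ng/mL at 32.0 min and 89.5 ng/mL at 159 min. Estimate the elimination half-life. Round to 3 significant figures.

175 minutes

k = ln(C₁/C₂) / (t₂ − t₁) = ln(148/89.5) / (159 − 32.0)
  = 0.5030 / 127.0 = 0.003960 min⁻¹
t½ = ln 2 / k = ln 2 / 0.003960 ≈ 175 minutes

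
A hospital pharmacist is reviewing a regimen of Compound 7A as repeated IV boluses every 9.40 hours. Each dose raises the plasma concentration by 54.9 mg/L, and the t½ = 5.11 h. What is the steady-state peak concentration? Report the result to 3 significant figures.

k = ln 2 / 5.11 = 0.1356 h⁻¹
Fraction remaining after one interval: e^(−kτ) = e^(−0.1356 × 9.40) = 0.2794
R = 1 / (1 − 0.2794) = 1.388
Css,max = 54.9 × 1.388 ≈ 76.2 mg/L

76.2 mg/L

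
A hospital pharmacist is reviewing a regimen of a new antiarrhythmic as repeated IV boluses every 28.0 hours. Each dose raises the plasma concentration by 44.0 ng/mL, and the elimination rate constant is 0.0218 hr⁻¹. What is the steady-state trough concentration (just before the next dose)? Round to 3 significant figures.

52.3 ng/mL

Fraction remaining after one interval: e^(−kτ) = e^(−0.02180 × 28.0) = 0.5431
R = 1 / (1 − 0.5431) = 2.189
Css,max = 44.0 × 2.189 = 96.31 ng/mL
Css,min = Css,max × e^(−kτ) = 96.31 × 0.5431 ≈ 52.3 ng/mL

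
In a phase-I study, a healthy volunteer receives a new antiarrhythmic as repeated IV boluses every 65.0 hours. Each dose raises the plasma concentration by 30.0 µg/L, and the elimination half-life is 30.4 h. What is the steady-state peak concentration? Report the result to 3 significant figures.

k = ln 2 / 30.4 = 0.02280 h⁻¹
Fraction remaining after one interval: e^(−kτ) = e^(−0.02280 × 65.0) = 0.2272
R = 1 / (1 − 0.2272) = 1.294
Css,max = 30.0 × 1.294 ≈ 38.8 µg/L

38.8 µg/L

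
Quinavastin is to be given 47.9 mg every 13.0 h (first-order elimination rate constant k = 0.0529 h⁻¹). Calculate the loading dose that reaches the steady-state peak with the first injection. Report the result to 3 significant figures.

Accumulation ratio R = 1 / (1 − e^(−kτ)) = 1 / (1 − e^(−0.05290×13.0)) = 1 / (1 − 0.5027) = 2.011
Loading dose = maintenance dose × R = 47.9 × 2.011 ≈ 96.3 mg

96.3 mg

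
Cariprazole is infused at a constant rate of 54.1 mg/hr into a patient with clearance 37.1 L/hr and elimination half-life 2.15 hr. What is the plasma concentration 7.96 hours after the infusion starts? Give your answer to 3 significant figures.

1.35 µg/mL

Css = rate / CL = 54.1 / 37.1 = 1.458 µg/mL
k = ln 2 / 2.15 = 0.3224 hr⁻¹
C(t) = Css (1 − e^(−kt)) = 1.458 × (1 − e^(−2.566)) = 1.458 × 0.9232 ≈ 1.35 µg/mL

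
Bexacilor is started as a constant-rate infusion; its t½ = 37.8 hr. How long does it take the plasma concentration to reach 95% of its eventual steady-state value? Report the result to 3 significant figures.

163 hours

k = ln 2 / 37.8 = 0.01834 hr⁻¹
f = 1 − e^(−kt)  ⇒  t = −ln(1 − f) / k
t = −ln(1 − 0.95) / 0.01834 = 2.996 / 0.01834 ≈ 163 hours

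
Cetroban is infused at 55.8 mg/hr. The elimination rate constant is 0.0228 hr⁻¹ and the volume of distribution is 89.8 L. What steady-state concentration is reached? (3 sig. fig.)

27.3 mg/L

CL = k · V = 0.0228 × 89.8 = 2.047 L/hr
Css = rate / CL = 55.8 / 2.047 ≈ 27.3 mg/L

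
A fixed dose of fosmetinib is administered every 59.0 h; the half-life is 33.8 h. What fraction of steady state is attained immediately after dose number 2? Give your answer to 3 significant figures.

k = ln 2 / 33.8 = 0.02051 h⁻¹
f_n = 1 − e^(−nkτ) = 1 − e^(−2 × 0.02051 × 59.0) = 1 − e^(−2.420) = 1 − 0.08893 ≈ 0.911

0.911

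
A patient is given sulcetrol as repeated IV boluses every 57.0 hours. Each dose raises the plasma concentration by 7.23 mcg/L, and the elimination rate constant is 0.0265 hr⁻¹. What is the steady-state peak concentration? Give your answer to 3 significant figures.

Fraction remaining after one interval: e^(−kτ) = e^(−0.02650 × 57.0) = 0.2208
R = 1 / (1 − 0.2208) = 1.283
Css,max = 7.23 × 1.283 ≈ 9.28 mcg/L

9.28 mcg/L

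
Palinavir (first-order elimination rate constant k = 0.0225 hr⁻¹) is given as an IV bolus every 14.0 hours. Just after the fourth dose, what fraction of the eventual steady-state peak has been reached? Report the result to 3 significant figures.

f_n = 1 − e^(−nkτ) = 1 − e^(−4 × 0.02250 × 14.0) = 1 − e^(−1.260) = 1 − 0.2837 ≈ 0.716

0.716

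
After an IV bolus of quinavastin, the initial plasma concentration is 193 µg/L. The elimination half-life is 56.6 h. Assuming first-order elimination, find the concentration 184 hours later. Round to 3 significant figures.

k = ln 2 / 56.6 = 0.01225 h⁻¹
C(t) = C₀ e^(−kt) = 193 × e^(−0.01225 × 184) = 193 × e^(−2.253) = 193 × 0.1050 ≈ 20.3 µg/L

20.3 µg/L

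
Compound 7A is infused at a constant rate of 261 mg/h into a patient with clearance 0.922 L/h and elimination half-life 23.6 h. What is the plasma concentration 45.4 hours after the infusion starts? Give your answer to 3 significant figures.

Css = rate / CL = 261 / 0.922 = 283.1 mg/L
k = ln 2 / 23.6 = 0.02937 h⁻¹
C(t) = Css (1 − e^(−kt)) = 283.1 × (1 − e^(−1.333)) = 283.1 × 0.7364 ≈ 208 mg/L

208 mg/L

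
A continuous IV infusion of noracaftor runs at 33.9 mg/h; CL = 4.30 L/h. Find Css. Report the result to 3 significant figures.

7.88 µg/mL

Css = infusion rate / CL = 33.9 / 4.30 ≈ 7.88 µg/mL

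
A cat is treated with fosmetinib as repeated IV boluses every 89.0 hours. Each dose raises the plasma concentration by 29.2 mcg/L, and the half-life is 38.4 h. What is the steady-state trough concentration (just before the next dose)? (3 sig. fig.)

k = ln 2 / 38.4 = 0.01805 h⁻¹
Fraction remaining after one interval: e^(−kτ) = e^(−0.01805 × 89.0) = 0.2006
R = 1 / (1 − 0.2006) = 1.251
Css,max = 29.2 × 1.251 = 36.53 mcg/L
Css,min = Css,max × e^(−kτ) = 36.53 × 0.2006 ≈ 7.33 mcg/L

7.33 mcg/L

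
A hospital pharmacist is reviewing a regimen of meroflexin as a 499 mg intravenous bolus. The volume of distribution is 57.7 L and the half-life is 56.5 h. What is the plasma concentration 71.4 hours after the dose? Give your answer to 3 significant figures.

C₀ = dose / V = 499 / 57.7 = 8.648 µg/mL
k = ln 2 / 56.5 = 0.01227 h⁻¹
C(t) = C₀ e^(−kt) = 8.648 × e^(−0.01227 × 71.4) = 8.648 × e^(−0.8759) = 8.648 × 0.4165 ≈ 3.60 µg/mL

3.60 µg/mL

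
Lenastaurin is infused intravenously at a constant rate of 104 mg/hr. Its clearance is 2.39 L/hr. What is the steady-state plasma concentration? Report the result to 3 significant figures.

Css = infusion rate / CL = 104 / 2.39 ≈ 43.5 mg/L

43.5 mg/L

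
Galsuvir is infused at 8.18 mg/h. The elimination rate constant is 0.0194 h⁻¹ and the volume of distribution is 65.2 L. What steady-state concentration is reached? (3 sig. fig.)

CL = k · V = 0.0194 × 65.2 = 1.265 L/h
Css = rate / CL = 8.18 / 1.265 ≈ 6.47 mg/L

6.47 mg/L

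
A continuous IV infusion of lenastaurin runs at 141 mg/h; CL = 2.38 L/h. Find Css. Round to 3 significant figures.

59.2 mg/L

Css = infusion rate / CL = 141 / 2.38 ≈ 59.2 mg/L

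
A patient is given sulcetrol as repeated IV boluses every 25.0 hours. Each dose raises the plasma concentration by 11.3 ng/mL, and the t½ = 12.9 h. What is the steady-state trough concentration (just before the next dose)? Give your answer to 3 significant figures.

3.99 ng/mL

k = ln 2 / 12.9 = 0.05373 h⁻¹
Fraction remaining after one interval: e^(−kτ) = e^(−0.05373 × 25.0) = 0.2610
R = 1 / (1 − 0.2610) = 1.353
Css,max = 11.3 × 1.353 = 15.29 ng/mL
Css,min = Css,max × e^(−kτ) = 15.29 × 0.2610 ≈ 3.99 ng/mL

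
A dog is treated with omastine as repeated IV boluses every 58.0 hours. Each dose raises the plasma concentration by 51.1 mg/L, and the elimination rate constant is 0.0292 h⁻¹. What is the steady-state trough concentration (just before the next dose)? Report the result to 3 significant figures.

11.5 mg/L

Fraction remaining after one interval: e^(−kτ) = e^(−0.02920 × 58.0) = 0.1839
R = 1 / (1 − 0.1839) = 1.225
Css,max = 51.1 × 1.225 = 62.61 mg/L
Css,min = Css,max × e^(−kτ) = 62.61 × 0.1839 ≈ 11.5 mg/L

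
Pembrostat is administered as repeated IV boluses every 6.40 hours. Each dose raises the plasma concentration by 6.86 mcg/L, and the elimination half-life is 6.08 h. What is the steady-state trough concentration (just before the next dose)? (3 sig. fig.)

6.39 mcg/L

k = ln 2 / 6.08 = 0.1140 h⁻¹
Fraction remaining after one interval: e^(−kτ) = e^(−0.1140 × 6.40) = 0.4821
R = 1 / (1 − 0.4821) = 1.931
Css,max = 6.86 × 1.931 = 13.25 mcg/L
Css,min = Css,max × e^(−kτ) = 13.25 × 0.4821 ≈ 6.39 mcg/L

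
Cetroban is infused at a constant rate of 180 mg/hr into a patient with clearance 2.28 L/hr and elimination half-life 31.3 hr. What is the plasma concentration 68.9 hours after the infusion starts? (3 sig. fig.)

Css = rate / CL = 180 / 2.28 = 78.95 mg/L
k = ln 2 / 31.3 = 0.02215 hr⁻¹
C(t) = Css (1 − e^(−kt)) = 78.95 × (1 − e^(−1.526)) = 78.95 × 0.7826 ≈ 61.8 mg/L

61.8 mg/L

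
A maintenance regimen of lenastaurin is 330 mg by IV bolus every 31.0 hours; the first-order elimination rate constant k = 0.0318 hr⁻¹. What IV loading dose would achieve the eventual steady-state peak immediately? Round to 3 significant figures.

Accumulation ratio R = 1 / (1 − e^(−kτ)) = 1 / (1 − e^(−0.03180×31.0)) = 1 / (1 − 0.3731) = 1.595
Loading dose = maintenance dose × R = 330 × 1.595 ≈ 526 mg

526 mg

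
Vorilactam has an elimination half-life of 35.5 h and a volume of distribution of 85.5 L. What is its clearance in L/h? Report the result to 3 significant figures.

k = ln 2 / t½ = ln 2 / 35.5 = 0.01953 h⁻¹
CL = k · V = 0.01953 × 85.5 ≈ 1.67 L/h

1.67 L/h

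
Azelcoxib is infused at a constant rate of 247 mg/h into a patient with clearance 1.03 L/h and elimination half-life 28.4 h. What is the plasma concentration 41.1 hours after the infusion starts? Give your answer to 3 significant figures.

Css = rate / CL = 247 / 1.03 = 239.8 µg/mL
k = ln 2 / 28.4 = 0.02441 h⁻¹
C(t) = Css (1 − e^(−kt)) = 239.8 × (1 − e^(−1.003)) = 239.8 × 0.6333 ≈ 152 µg/mL

152 µg/mL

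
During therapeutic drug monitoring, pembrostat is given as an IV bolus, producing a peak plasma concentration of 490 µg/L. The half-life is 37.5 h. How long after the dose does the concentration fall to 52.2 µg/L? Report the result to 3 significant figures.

121 hours

k = ln 2 / 37.5 = 0.01848 h⁻¹
C(t) = C₀ e^(−kt)  ⇒  t = ln(C₀/C) / k
t = ln(490/52.2) / 0.01848 = 2.239 / 0.01848 ≈ 121 hours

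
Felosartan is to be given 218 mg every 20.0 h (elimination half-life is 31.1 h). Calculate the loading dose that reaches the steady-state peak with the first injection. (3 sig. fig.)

606 mg

k = ln 2 / 31.1 = 0.02229 h⁻¹
Accumulation ratio R = 1 / (1 − e^(−kτ)) = 1 / (1 − e^(−0.02229×20.0)) = 1 / (1 − 0.6403) = 2.780
Loading dose = maintenance dose × R = 218 × 2.780 ≈ 606 mg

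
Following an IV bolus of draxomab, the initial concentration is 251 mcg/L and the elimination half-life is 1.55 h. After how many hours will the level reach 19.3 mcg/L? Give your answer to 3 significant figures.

k = ln 2 / 1.55 = 0.4472 h⁻¹
C(t) = C₀ e^(−kt)  ⇒  t = ln(C₀/C) / k
t = ln(251/19.3) / 0.4472 = 2.565 / 0.4472 ≈ 5.74 hours

5.74 hours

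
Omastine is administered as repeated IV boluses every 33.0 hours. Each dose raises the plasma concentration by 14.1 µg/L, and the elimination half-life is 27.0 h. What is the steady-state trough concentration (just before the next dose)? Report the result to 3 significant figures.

10.6 µg/L

k = ln 2 / 27.0 = 0.02567 h⁻¹
Fraction remaining after one interval: e^(−kτ) = e^(−0.02567 × 33.0) = 0.4286
R = 1 / (1 − 0.4286) = 1.750
Css,max = 14.1 × 1.750 = 24.68 µg/L
Css,min = Css,max × e^(−kτ) = 24.68 × 0.4286 ≈ 10.6 µg/L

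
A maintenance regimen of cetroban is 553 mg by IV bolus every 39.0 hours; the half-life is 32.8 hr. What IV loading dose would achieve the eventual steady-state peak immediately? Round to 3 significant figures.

985 mg

k = ln 2 / 32.8 = 0.02113 hr⁻¹
Accumulation ratio R = 1 / (1 − e^(−kτ)) = 1 / (1 − e^(−0.02113×39.0)) = 1 / (1 − 0.4386) = 1.781
Loading dose = maintenance dose × R = 553 × 1.781 ≈ 985 mg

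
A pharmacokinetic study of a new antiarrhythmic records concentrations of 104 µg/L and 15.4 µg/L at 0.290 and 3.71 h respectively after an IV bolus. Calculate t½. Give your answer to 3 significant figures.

1.24 hours

k = ln(C₁/C₂) / (t₂ − t₁) = ln(104/15.4) / (3.71 − 0.290)
  = 1.910 / 3.420 = 0.5585 h⁻¹
t½ = ln 2 / k = ln 2 / 0.5585 ≈ 1.24 hours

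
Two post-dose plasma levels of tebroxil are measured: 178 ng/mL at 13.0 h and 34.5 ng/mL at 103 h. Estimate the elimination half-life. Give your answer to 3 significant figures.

k = ln(C₁/C₂) / (t₂ − t₁) = ln(178/34.5) / (103 − 13.0)
  = 1.641 / 90.00 = 0.01823 h⁻¹
t½ = ln 2 / k = ln 2 / 0.01823 ≈ 38.0 hours

38.0 hours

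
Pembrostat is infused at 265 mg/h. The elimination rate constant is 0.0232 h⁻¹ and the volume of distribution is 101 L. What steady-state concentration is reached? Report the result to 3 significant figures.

CL = k · V = 0.0232 × 101 = 2.343 L/h
Css = rate / CL = 265 / 2.343 ≈ 113 µg/mL

113 µg/mL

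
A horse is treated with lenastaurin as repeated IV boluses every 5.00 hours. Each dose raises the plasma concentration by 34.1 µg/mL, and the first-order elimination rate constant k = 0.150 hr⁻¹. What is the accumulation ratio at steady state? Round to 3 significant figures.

1.90

Fraction remaining after one interval: e^(−kτ) = e^(−0.1500 × 5.00) = 0.4724
R = 1 / (1 − 0.4724) = 1 / 0.5276 ≈ 1.90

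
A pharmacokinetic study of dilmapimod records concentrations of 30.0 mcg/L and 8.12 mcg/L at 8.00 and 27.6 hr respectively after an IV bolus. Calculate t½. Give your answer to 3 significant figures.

k = ln(C₁/C₂) / (t₂ − t₁) = ln(30.0/8.12) / (27.6 − 8.00)
  = 1.307 / 19.60 = 0.06668 hr⁻¹
t½ = ln 2 / k = ln 2 / 0.06668 ≈ 10.4 hours

10.4 hours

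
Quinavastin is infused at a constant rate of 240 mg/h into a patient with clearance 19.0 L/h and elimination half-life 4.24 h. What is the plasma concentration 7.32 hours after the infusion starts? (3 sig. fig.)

Css = rate / CL = 240 / 19.0 = 12.63 µg/mL
k = ln 2 / 4.24 = 0.1635 h⁻¹
C(t) = Css (1 − e^(−kt)) = 12.63 × (1 − e^(−1.197)) = 12.63 × 0.6978 ≈ 8.81 µg/mL

8.81 µg/mL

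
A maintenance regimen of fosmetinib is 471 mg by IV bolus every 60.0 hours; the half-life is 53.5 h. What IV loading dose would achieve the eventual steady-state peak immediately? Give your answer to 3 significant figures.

872 mg

k = ln 2 / 53.5 = 0.01296 h⁻¹
Accumulation ratio R = 1 / (1 − e^(−kτ)) = 1 / (1 − e^(−0.01296×60.0)) = 1 / (1 − 0.4596) = 1.851
Loading dose = maintenance dose × R = 471 × 1.851 ≈ 872 mg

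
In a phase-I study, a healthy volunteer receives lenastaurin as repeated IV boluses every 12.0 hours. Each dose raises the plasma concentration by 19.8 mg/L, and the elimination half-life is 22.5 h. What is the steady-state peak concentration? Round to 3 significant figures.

64.1 mg/L

k = ln 2 / 22.5 = 0.03081 h⁻¹
Fraction remaining after one interval: e^(−kτ) = e^(−0.03081 × 12.0) = 0.6910
R = 1 / (1 − 0.6910) = 3.236
Css,max = 19.8 × 3.236 ≈ 64.1 mg/L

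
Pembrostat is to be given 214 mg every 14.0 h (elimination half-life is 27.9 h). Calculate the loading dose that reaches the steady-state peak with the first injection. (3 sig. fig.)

k = ln 2 / 27.9 = 0.02484 h⁻¹
Accumulation ratio R = 1 / (1 − e^(−kτ)) = 1 / (1 − e^(−0.02484×14.0)) = 1 / (1 − 0.7062) = 3.404
Loading dose = maintenance dose × R = 214 × 3.404 ≈ 728 mg

728 mg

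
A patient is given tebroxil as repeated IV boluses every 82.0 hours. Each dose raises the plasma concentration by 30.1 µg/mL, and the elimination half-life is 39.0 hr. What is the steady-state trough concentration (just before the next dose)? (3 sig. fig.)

9.14 µg/mL

k = ln 2 / 39.0 = 0.01777 hr⁻¹
Fraction remaining after one interval: e^(−kτ) = e^(−0.01777 × 82.0) = 0.2328
R = 1 / (1 − 0.2328) = 1.304
Css,max = 30.1 × 1.304 = 39.24 µg/mL
Css,min = Css,max × e^(−kτ) = 39.24 × 0.2328 ≈ 9.14 µg/mL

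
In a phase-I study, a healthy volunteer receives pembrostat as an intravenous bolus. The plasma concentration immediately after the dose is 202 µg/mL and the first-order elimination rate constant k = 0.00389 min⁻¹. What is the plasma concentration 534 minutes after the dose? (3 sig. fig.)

C(t) = C₀ e^(−kt) = 202 × e^(−0.003890 × 534) = 202 × e^(−2.077) = 202 × 0.1253 ≈ 25.3 µg/mL

25.3 µg/mL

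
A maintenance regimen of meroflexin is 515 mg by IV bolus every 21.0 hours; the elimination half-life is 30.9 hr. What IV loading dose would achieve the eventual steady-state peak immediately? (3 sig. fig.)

1370 mg

k = ln 2 / 30.9 = 0.02243 hr⁻¹
Accumulation ratio R = 1 / (1 − e^(−kτ)) = 1 / (1 − e^(−0.02243×21.0)) = 1 / (1 − 0.6243) = 2.662
Loading dose = maintenance dose × R = 515 × 2.662 ≈ 1370 mg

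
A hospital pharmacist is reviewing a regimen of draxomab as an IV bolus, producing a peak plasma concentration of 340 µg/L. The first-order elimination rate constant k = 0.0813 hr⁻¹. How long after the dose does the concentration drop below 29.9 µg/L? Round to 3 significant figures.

29.9 hours

C(t) = C₀ e^(−kt)  ⇒  t = ln(C₀/C) / k
t = ln(340/29.9) / 0.08130 = 2.431 / 0.08130 ≈ 29.9 hours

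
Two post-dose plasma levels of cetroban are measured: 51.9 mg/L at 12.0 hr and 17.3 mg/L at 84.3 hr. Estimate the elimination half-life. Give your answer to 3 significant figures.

45.6 hours

k = ln(C₁/C₂) / (t₂ − t₁) = ln(51.9/17.3) / (84.3 − 12.0)
  = 1.099 / 72.30 = 0.01520 hr⁻¹
t½ = ln 2 / k = ln 2 / 0.01520 ≈ 45.6 hours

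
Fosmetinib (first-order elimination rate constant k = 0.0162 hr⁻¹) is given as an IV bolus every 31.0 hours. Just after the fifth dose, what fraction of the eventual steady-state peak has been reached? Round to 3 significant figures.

f_n = 1 − e^(−nkτ) = 1 − e^(−5 × 0.01620 × 31.0) = 1 − e^(−2.511) = 1 − 0.08119 ≈ 0.919

0.919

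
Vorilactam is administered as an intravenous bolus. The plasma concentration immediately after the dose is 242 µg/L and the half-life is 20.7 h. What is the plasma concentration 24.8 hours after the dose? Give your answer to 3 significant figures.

105 µg/L

k = ln 2 / 20.7 = 0.03349 h⁻¹
C(t) = C₀ e^(−kt) = 242 × e^(−0.03349 × 24.8) = 242 × e^(−0.8304) = 242 × 0.4359 ≈ 105 µg/L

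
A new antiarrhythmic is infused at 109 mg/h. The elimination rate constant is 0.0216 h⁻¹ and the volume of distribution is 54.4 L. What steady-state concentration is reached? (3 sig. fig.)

92.8 µg/mL

CL = k · V = 0.0216 × 54.4 = 1.175 L/h
Css = rate / CL = 109 / 1.175 ≈ 92.8 µg/mL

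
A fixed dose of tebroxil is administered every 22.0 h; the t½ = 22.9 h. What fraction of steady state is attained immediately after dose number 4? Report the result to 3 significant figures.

k = ln 2 / 22.9 = 0.03027 h⁻¹
f_n = 1 − e^(−nkτ) = 1 − e^(−4 × 0.03027 × 22.0) = 1 − e^(−2.664) = 1 − 0.06970 ≈ 0.930

0.930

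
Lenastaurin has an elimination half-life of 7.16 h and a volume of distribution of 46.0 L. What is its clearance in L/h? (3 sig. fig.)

k = ln 2 / t½ = ln 2 / 7.16 = 0.09681 h⁻¹
CL = k · V = 0.09681 × 46.0 ≈ 4.45 L/h

4.45 L/h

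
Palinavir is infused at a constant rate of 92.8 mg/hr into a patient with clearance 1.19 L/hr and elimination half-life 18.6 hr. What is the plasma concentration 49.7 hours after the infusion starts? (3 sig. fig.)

Css = rate / CL = 92.8 / 1.19 = 77.98 mg/L
k = ln 2 / 18.6 = 0.03727 hr⁻¹
C(t) = Css (1 − e^(−kt)) = 77.98 × (1 − e^(−1.852)) = 77.98 × 0.8431 ≈ 65.7 mg/L

65.7 mg/L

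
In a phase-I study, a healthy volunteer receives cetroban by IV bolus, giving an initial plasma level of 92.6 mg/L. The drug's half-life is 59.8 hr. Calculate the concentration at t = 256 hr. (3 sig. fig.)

k = ln 2 / 59.8 = 0.01159 hr⁻¹
C(t) = C₀ e^(−kt) = 92.6 × e^(−0.01159 × 256) = 92.6 × e^(−2.967) = 92.6 × 0.05144 ≈ 4.76 mg/L

4.76 mg/L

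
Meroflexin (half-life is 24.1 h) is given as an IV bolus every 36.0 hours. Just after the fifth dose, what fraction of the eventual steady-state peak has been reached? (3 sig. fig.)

0.994

k = ln 2 / 24.1 = 0.02876 h⁻¹
f_n = 1 − e^(−nkτ) = 1 − e^(−5 × 0.02876 × 36.0) = 1 − e^(−5.177) = 1 − 0.005645 ≈ 0.994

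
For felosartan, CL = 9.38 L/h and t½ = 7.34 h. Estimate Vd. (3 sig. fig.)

99.3 L

k = ln 2 / t½ = ln 2 / 7.34 = 0.09443 h⁻¹
V = CL / k = 9.38 / 0.09443 ≈ 99.3 L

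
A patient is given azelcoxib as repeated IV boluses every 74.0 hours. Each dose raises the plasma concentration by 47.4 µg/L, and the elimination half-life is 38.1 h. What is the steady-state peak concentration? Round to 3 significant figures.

k = ln 2 / 38.1 = 0.01819 h⁻¹
Fraction remaining after one interval: e^(−kτ) = e^(−0.01819 × 74.0) = 0.2602
R = 1 / (1 − 0.2602) = 1.352
Css,max = 47.4 × 1.352 ≈ 64.1 µg/L

64.1 µg/L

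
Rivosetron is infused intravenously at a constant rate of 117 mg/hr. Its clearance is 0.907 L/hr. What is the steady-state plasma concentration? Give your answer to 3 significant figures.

129 µg/mL

Css = infusion rate / CL = 117 / 0.907 ≈ 129 µg/mL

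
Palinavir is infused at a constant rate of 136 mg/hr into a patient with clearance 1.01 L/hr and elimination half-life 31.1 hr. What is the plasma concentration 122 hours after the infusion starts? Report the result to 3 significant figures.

126 µg/mL

Css = rate / CL = 136 / 1.01 = 134.7 µg/mL
k = ln 2 / 31.1 = 0.02229 hr⁻¹
C(t) = Css (1 − e^(−kt)) = 134.7 × (1 − e^(−2.719)) = 134.7 × 0.9341 ≈ 126 µg/mL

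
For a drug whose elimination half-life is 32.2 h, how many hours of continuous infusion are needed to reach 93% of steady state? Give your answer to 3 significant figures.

k = ln 2 / 32.2 = 0.02153 h⁻¹
f = 1 − e^(−kt)  ⇒  t = −ln(1 − f) / k
t = −ln(1 − 0.93) / 0.02153 = 2.659 / 0.02153 ≈ 124 hours

124 hours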